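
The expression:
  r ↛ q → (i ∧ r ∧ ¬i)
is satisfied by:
  {q: True, r: False}
  {r: False, q: False}
  {r: True, q: True}


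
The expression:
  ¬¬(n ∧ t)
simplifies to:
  n ∧ t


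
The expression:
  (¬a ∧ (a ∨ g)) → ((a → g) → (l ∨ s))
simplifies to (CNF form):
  a ∨ l ∨ s ∨ ¬g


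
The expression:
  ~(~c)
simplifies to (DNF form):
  c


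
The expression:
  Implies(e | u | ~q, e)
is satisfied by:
  {e: True, q: True, u: False}
  {e: True, q: False, u: False}
  {e: True, u: True, q: True}
  {e: True, u: True, q: False}
  {q: True, u: False, e: False}


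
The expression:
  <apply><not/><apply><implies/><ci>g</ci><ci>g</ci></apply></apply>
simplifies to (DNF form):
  <false/>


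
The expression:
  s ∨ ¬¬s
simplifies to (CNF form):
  s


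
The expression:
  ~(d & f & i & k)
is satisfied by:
  {k: False, d: False, i: False, f: False}
  {f: True, k: False, d: False, i: False}
  {i: True, k: False, d: False, f: False}
  {f: True, i: True, k: False, d: False}
  {d: True, f: False, k: False, i: False}
  {f: True, d: True, k: False, i: False}
  {i: True, d: True, f: False, k: False}
  {f: True, i: True, d: True, k: False}
  {k: True, i: False, d: False, f: False}
  {f: True, k: True, i: False, d: False}
  {i: True, k: True, f: False, d: False}
  {f: True, i: True, k: True, d: False}
  {d: True, k: True, i: False, f: False}
  {f: True, d: True, k: True, i: False}
  {i: True, d: True, k: True, f: False}


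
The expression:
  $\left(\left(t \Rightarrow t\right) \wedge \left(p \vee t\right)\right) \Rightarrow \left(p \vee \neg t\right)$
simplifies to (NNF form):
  $p \vee \neg t$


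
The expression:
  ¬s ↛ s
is always true.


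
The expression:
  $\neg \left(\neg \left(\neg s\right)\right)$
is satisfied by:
  {s: False}


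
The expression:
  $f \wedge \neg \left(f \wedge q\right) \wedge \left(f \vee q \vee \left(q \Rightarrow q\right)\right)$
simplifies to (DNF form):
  $f \wedge \neg q$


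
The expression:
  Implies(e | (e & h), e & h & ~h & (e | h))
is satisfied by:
  {e: False}


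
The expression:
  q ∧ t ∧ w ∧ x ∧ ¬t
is never true.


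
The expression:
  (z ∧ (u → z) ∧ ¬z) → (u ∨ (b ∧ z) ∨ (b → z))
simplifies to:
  True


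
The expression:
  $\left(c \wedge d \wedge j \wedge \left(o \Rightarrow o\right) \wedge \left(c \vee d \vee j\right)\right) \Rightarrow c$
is always true.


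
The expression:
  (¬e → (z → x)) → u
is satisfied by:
  {u: True, z: True, e: False, x: False}
  {u: True, z: False, e: False, x: False}
  {x: True, u: True, z: True, e: False}
  {x: True, u: True, z: False, e: False}
  {u: True, e: True, z: True, x: False}
  {u: True, e: True, z: False, x: False}
  {u: True, e: True, x: True, z: True}
  {u: True, e: True, x: True, z: False}
  {z: True, u: False, e: False, x: False}


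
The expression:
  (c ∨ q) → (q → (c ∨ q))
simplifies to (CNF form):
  True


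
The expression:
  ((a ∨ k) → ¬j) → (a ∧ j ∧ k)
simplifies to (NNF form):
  j ∧ (a ∨ k)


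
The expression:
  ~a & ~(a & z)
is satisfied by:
  {a: False}


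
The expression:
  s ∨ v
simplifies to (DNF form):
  s ∨ v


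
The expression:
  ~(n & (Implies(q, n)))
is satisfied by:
  {n: False}


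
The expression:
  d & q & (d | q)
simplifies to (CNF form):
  d & q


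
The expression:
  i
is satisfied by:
  {i: True}


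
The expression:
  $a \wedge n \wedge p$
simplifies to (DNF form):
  $a \wedge n \wedge p$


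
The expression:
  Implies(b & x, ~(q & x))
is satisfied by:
  {q: False, x: False, b: False}
  {b: True, q: False, x: False}
  {x: True, q: False, b: False}
  {b: True, x: True, q: False}
  {q: True, b: False, x: False}
  {b: True, q: True, x: False}
  {x: True, q: True, b: False}


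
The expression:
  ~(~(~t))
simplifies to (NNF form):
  ~t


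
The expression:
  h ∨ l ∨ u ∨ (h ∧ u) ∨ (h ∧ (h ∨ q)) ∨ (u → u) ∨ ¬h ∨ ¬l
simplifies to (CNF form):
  True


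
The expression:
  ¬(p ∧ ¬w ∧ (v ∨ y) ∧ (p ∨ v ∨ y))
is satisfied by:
  {w: True, y: False, p: False, v: False}
  {v: True, w: True, y: False, p: False}
  {w: True, y: True, p: False, v: False}
  {v: True, w: True, y: True, p: False}
  {v: False, y: False, p: False, w: False}
  {v: True, y: False, p: False, w: False}
  {y: True, v: False, p: False, w: False}
  {v: True, y: True, p: False, w: False}
  {p: True, w: True, v: False, y: False}
  {v: True, p: True, w: True, y: False}
  {p: True, w: True, y: True, v: False}
  {v: True, p: True, w: True, y: True}
  {p: True, w: False, y: False, v: False}


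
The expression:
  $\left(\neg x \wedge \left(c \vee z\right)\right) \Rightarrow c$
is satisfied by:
  {x: True, c: True, z: False}
  {x: True, c: False, z: False}
  {c: True, x: False, z: False}
  {x: False, c: False, z: False}
  {x: True, z: True, c: True}
  {x: True, z: True, c: False}
  {z: True, c: True, x: False}


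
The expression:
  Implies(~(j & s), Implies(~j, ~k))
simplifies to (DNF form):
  j | ~k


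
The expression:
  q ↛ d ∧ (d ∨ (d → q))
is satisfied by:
  {q: True, d: False}


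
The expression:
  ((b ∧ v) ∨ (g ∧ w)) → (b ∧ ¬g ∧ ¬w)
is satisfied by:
  {w: False, v: False, g: False, b: False}
  {b: True, w: False, v: False, g: False}
  {v: True, b: False, w: False, g: False}
  {b: True, v: True, w: False, g: False}
  {g: True, b: False, w: False, v: False}
  {g: True, b: True, w: False, v: False}
  {g: True, v: True, b: False, w: False}
  {w: True, g: False, v: False, b: False}
  {b: True, w: True, g: False, v: False}
  {v: True, w: True, g: False, b: False}


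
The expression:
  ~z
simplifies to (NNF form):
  ~z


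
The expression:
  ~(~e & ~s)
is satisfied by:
  {e: True, s: True}
  {e: True, s: False}
  {s: True, e: False}


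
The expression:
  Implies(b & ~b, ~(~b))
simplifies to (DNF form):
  True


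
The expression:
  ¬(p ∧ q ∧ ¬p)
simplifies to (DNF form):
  True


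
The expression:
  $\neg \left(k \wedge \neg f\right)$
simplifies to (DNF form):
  $f \vee \neg k$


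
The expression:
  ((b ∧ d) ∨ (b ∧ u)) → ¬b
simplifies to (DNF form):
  (¬d ∧ ¬u) ∨ ¬b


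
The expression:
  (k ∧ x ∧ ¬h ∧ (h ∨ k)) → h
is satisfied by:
  {h: True, k: False, x: False}
  {k: False, x: False, h: False}
  {h: True, x: True, k: False}
  {x: True, k: False, h: False}
  {h: True, k: True, x: False}
  {k: True, h: False, x: False}
  {h: True, x: True, k: True}


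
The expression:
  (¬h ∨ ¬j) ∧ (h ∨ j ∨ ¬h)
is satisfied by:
  {h: False, j: False}
  {j: True, h: False}
  {h: True, j: False}


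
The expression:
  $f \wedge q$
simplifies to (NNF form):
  $f \wedge q$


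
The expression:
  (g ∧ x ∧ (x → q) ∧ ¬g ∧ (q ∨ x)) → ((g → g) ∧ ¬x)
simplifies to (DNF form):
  True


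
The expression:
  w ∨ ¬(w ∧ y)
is always true.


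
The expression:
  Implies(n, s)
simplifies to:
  s | ~n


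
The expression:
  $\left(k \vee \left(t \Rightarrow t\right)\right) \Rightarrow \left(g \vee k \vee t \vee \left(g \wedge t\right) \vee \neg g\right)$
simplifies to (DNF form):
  $\text{True}$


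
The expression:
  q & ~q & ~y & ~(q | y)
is never true.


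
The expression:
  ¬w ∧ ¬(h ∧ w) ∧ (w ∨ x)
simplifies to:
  x ∧ ¬w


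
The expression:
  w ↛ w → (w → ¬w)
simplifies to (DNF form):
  True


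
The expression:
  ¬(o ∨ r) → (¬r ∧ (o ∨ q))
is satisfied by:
  {r: True, q: True, o: True}
  {r: True, q: True, o: False}
  {r: True, o: True, q: False}
  {r: True, o: False, q: False}
  {q: True, o: True, r: False}
  {q: True, o: False, r: False}
  {o: True, q: False, r: False}


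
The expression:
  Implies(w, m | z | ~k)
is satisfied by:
  {z: True, m: True, w: False, k: False}
  {z: True, w: False, k: False, m: False}
  {m: True, w: False, k: False, z: False}
  {m: False, w: False, k: False, z: False}
  {z: True, k: True, m: True, w: False}
  {z: True, k: True, m: False, w: False}
  {k: True, m: True, z: False, w: False}
  {k: True, z: False, w: False, m: False}
  {m: True, z: True, w: True, k: False}
  {z: True, w: True, m: False, k: False}
  {m: True, w: True, z: False, k: False}
  {w: True, z: False, k: False, m: False}
  {z: True, k: True, w: True, m: True}
  {z: True, k: True, w: True, m: False}
  {k: True, w: True, m: True, z: False}


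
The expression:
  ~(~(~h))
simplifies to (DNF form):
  ~h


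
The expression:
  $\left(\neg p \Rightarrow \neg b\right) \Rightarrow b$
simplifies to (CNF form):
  $b$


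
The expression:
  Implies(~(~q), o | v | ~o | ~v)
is always true.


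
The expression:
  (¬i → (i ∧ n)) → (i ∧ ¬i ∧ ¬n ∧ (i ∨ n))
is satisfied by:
  {i: False}


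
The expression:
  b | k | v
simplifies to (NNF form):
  b | k | v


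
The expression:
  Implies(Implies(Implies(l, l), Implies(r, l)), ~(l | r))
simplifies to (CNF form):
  ~l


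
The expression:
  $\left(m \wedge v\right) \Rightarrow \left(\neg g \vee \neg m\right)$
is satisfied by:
  {g: False, m: False, v: False}
  {v: True, g: False, m: False}
  {m: True, g: False, v: False}
  {v: True, m: True, g: False}
  {g: True, v: False, m: False}
  {v: True, g: True, m: False}
  {m: True, g: True, v: False}


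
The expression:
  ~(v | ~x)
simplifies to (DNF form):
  x & ~v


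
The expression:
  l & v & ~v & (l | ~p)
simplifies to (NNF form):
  False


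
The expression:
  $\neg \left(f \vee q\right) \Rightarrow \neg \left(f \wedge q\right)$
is always true.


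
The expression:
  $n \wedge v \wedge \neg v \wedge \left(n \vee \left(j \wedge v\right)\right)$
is never true.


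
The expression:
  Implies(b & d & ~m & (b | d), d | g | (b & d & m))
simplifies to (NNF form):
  True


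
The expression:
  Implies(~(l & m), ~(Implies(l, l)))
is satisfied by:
  {m: True, l: True}


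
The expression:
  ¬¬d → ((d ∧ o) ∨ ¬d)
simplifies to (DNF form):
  o ∨ ¬d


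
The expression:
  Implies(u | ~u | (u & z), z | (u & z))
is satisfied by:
  {z: True}


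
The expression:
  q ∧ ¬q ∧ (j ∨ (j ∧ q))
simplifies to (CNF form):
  False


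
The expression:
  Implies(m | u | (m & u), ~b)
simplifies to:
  ~b | (~m & ~u)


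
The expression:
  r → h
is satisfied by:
  {h: True, r: False}
  {r: False, h: False}
  {r: True, h: True}


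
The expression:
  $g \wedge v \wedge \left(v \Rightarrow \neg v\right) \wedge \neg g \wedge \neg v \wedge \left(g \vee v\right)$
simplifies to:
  $\text{False}$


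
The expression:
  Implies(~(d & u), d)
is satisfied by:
  {d: True}


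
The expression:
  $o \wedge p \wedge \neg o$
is never true.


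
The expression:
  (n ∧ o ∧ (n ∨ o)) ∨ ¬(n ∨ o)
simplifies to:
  (n ∧ o) ∨ (¬n ∧ ¬o)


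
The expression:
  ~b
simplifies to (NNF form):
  ~b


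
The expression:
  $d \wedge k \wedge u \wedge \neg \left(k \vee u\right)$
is never true.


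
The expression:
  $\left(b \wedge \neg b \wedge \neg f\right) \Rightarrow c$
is always true.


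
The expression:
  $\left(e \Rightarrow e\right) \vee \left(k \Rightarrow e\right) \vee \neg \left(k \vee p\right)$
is always true.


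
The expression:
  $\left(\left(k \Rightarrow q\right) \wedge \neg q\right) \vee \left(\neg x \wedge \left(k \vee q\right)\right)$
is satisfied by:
  {q: False, x: False, k: False}
  {k: True, q: False, x: False}
  {q: True, k: False, x: False}
  {k: True, q: True, x: False}
  {x: True, k: False, q: False}


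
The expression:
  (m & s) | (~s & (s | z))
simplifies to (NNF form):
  (m & s) | (z & ~s)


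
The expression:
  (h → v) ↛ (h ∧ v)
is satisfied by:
  {h: False}


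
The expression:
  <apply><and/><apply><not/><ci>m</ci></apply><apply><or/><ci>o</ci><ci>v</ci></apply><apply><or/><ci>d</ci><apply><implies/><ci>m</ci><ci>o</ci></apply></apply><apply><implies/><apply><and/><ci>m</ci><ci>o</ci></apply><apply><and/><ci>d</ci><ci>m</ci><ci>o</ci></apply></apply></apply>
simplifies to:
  <apply><and/><apply><not/><ci>m</ci></apply><apply><or/><ci>o</ci><ci>v</ci></apply></apply>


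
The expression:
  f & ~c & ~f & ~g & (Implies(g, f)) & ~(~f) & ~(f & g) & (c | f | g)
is never true.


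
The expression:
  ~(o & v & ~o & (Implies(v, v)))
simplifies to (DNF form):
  True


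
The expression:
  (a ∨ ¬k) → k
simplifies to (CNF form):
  k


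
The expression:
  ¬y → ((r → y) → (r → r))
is always true.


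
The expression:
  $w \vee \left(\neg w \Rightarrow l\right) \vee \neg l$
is always true.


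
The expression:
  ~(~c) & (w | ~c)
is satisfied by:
  {c: True, w: True}


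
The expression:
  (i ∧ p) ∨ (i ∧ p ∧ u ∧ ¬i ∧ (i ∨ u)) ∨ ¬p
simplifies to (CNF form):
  i ∨ ¬p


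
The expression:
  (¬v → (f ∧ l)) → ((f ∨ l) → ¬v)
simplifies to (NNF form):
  (¬f ∧ ¬l) ∨ ¬v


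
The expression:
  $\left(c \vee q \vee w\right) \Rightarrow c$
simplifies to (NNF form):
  $c \vee \left(\neg q \wedge \neg w\right)$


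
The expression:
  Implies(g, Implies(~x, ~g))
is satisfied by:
  {x: True, g: False}
  {g: False, x: False}
  {g: True, x: True}


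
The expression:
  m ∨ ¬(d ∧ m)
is always true.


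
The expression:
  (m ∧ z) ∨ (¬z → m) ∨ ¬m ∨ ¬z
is always true.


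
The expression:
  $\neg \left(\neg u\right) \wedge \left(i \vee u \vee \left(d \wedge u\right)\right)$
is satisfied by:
  {u: True}


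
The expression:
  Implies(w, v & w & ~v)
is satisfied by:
  {w: False}


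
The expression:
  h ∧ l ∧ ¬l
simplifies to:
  False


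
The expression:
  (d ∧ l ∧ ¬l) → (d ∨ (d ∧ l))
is always true.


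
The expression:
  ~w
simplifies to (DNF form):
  ~w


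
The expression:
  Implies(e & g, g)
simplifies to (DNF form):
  True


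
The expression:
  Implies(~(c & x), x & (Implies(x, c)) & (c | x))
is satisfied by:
  {c: True, x: True}


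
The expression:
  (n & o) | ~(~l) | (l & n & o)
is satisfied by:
  {o: True, l: True, n: True}
  {o: True, l: True, n: False}
  {l: True, n: True, o: False}
  {l: True, n: False, o: False}
  {o: True, n: True, l: False}


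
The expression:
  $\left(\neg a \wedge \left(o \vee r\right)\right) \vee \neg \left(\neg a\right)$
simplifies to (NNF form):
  $a \vee o \vee r$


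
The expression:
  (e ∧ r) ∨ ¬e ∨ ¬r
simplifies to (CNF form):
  True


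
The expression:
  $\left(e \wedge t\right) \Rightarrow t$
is always true.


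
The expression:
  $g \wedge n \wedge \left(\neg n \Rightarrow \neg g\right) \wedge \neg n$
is never true.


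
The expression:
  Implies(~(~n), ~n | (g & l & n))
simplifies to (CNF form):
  (g | ~n) & (l | ~n)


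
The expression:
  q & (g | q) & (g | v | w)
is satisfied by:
  {v: True, w: True, g: True, q: True}
  {v: True, w: True, q: True, g: False}
  {v: True, g: True, q: True, w: False}
  {v: True, q: True, g: False, w: False}
  {w: True, q: True, g: True, v: False}
  {w: True, q: True, g: False, v: False}
  {q: True, g: True, w: False, v: False}


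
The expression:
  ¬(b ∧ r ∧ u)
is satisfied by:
  {u: False, b: False, r: False}
  {r: True, u: False, b: False}
  {b: True, u: False, r: False}
  {r: True, b: True, u: False}
  {u: True, r: False, b: False}
  {r: True, u: True, b: False}
  {b: True, u: True, r: False}


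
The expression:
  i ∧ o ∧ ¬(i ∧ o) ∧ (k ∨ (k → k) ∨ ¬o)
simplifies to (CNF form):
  False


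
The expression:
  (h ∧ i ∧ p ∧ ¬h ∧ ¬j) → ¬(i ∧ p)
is always true.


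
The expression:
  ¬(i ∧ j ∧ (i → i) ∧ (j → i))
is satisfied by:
  {i: False, j: False}
  {j: True, i: False}
  {i: True, j: False}


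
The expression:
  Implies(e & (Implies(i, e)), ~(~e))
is always true.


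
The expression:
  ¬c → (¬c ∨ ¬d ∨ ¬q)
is always true.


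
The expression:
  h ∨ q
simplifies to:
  h ∨ q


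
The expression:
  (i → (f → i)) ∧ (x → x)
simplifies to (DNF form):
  True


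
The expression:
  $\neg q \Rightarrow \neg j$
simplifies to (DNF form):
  $q \vee \neg j$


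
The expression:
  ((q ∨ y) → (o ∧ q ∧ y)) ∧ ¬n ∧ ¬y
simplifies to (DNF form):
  ¬n ∧ ¬q ∧ ¬y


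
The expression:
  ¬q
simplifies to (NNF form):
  ¬q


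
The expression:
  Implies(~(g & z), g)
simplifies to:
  g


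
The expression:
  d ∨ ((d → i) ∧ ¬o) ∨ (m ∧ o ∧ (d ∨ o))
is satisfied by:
  {d: True, m: True, o: False}
  {d: True, o: False, m: False}
  {m: True, o: False, d: False}
  {m: False, o: False, d: False}
  {d: True, m: True, o: True}
  {d: True, o: True, m: False}
  {m: True, o: True, d: False}


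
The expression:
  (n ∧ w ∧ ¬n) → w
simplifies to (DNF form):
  True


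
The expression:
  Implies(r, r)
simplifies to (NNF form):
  True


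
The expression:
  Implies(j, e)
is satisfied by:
  {e: True, j: False}
  {j: False, e: False}
  {j: True, e: True}


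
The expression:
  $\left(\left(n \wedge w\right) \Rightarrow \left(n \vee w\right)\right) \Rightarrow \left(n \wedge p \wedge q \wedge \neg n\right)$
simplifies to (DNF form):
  $\text{False}$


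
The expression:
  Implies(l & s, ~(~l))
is always true.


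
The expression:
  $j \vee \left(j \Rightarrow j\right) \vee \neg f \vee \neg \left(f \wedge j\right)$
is always true.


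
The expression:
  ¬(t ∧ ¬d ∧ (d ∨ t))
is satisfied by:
  {d: True, t: False}
  {t: False, d: False}
  {t: True, d: True}


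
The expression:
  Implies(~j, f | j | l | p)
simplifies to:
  f | j | l | p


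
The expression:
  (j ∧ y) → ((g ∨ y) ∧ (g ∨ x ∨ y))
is always true.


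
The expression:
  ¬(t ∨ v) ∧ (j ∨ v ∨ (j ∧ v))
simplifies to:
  j ∧ ¬t ∧ ¬v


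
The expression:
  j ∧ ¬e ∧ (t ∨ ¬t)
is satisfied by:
  {j: True, e: False}


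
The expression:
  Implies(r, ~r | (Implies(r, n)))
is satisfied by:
  {n: True, r: False}
  {r: False, n: False}
  {r: True, n: True}


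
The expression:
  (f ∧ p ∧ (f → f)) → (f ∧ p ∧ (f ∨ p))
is always true.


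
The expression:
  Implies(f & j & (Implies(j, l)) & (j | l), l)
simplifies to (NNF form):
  True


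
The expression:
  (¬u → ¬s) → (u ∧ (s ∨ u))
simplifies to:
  s ∨ u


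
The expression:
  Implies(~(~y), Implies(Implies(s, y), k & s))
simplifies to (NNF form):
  ~y | (k & s)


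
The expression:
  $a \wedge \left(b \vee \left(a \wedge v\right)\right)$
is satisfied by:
  {a: True, b: True, v: True}
  {a: True, b: True, v: False}
  {a: True, v: True, b: False}


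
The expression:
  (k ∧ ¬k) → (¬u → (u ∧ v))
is always true.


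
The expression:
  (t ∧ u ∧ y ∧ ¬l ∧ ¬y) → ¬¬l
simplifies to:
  True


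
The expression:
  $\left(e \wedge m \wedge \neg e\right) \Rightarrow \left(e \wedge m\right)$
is always true.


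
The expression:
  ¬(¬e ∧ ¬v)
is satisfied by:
  {v: True, e: True}
  {v: True, e: False}
  {e: True, v: False}


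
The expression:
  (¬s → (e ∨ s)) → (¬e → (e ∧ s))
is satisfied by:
  {e: True, s: False}
  {s: False, e: False}
  {s: True, e: True}


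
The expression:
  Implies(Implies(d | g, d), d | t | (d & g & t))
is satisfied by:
  {d: True, t: True, g: True}
  {d: True, t: True, g: False}
  {d: True, g: True, t: False}
  {d: True, g: False, t: False}
  {t: True, g: True, d: False}
  {t: True, g: False, d: False}
  {g: True, t: False, d: False}


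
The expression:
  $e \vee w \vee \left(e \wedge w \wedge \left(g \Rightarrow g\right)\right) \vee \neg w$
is always true.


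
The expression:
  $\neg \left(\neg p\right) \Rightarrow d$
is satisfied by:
  {d: True, p: False}
  {p: False, d: False}
  {p: True, d: True}


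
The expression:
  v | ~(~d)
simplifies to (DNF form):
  d | v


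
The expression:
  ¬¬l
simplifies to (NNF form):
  l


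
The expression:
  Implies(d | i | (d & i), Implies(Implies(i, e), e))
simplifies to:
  e | i | ~d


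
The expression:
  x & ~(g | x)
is never true.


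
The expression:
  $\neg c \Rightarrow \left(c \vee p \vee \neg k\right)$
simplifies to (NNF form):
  $c \vee p \vee \neg k$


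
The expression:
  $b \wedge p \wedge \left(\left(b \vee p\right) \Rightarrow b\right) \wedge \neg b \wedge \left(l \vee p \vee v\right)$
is never true.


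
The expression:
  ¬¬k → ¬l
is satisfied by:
  {l: False, k: False}
  {k: True, l: False}
  {l: True, k: False}


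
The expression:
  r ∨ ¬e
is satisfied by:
  {r: True, e: False}
  {e: False, r: False}
  {e: True, r: True}


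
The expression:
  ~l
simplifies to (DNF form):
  ~l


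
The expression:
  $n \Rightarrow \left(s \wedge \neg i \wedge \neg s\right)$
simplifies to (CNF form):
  $\neg n$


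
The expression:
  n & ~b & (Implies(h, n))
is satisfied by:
  {n: True, b: False}


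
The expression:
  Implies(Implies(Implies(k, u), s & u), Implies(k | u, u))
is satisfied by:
  {u: True, k: False}
  {k: False, u: False}
  {k: True, u: True}


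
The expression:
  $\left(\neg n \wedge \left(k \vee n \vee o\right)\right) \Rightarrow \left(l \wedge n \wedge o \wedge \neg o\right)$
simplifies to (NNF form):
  $n \vee \left(\neg k \wedge \neg o\right)$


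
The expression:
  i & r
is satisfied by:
  {r: True, i: True}


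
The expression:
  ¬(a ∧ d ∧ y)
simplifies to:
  ¬a ∨ ¬d ∨ ¬y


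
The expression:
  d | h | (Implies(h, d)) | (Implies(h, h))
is always true.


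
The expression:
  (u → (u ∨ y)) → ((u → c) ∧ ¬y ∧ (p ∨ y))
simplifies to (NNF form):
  p ∧ ¬y ∧ (c ∨ ¬u)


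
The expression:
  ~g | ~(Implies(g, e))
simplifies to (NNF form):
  ~e | ~g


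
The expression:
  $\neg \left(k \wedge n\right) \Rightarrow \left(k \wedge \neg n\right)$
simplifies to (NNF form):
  $k$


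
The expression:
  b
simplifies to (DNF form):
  b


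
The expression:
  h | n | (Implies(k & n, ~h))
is always true.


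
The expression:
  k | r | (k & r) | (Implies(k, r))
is always true.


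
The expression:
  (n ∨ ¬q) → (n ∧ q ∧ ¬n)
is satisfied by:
  {q: True, n: False}


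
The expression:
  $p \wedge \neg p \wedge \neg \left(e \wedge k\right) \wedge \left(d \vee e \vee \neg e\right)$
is never true.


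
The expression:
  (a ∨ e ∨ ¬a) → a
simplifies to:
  a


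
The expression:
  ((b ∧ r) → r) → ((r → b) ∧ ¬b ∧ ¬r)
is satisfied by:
  {r: False, b: False}


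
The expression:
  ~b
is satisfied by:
  {b: False}


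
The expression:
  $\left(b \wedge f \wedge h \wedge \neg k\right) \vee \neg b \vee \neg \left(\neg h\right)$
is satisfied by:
  {h: True, b: False}
  {b: False, h: False}
  {b: True, h: True}


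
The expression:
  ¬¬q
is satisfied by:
  {q: True}


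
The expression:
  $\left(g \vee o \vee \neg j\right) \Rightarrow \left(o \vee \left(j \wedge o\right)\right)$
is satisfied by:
  {o: True, j: True, g: False}
  {o: True, j: False, g: False}
  {o: True, g: True, j: True}
  {o: True, g: True, j: False}
  {j: True, g: False, o: False}


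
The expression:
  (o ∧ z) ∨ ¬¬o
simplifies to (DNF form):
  o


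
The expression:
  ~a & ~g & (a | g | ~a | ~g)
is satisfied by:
  {g: False, a: False}


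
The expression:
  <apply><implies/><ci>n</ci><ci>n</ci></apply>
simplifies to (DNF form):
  <true/>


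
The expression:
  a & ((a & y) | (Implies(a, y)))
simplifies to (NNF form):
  a & y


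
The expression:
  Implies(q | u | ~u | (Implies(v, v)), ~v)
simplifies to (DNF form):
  ~v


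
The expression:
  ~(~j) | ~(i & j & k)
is always true.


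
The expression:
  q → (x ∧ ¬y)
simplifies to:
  (x ∧ ¬y) ∨ ¬q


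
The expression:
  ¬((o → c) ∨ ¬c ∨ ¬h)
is never true.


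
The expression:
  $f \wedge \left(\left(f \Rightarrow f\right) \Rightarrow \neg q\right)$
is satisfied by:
  {f: True, q: False}


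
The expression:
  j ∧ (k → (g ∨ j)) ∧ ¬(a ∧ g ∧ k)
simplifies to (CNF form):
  j ∧ (¬a ∨ ¬g ∨ ¬k)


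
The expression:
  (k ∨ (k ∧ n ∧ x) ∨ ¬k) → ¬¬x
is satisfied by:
  {x: True}


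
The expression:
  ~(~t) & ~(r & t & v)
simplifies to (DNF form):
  (t & ~r) | (t & ~v)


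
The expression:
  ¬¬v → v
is always true.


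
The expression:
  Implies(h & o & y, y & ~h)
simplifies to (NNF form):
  ~h | ~o | ~y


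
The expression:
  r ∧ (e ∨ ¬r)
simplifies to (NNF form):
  e ∧ r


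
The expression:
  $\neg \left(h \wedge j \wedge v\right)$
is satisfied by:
  {h: False, v: False, j: False}
  {j: True, h: False, v: False}
  {v: True, h: False, j: False}
  {j: True, v: True, h: False}
  {h: True, j: False, v: False}
  {j: True, h: True, v: False}
  {v: True, h: True, j: False}


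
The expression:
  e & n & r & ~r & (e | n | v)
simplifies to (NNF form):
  False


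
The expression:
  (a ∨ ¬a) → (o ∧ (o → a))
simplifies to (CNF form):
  a ∧ o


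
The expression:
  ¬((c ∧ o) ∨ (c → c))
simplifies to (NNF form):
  False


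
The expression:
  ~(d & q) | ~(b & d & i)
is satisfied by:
  {q: False, d: False, b: False, i: False}
  {i: True, q: False, d: False, b: False}
  {b: True, q: False, d: False, i: False}
  {i: True, b: True, q: False, d: False}
  {d: True, i: False, q: False, b: False}
  {i: True, d: True, q: False, b: False}
  {b: True, d: True, i: False, q: False}
  {i: True, b: True, d: True, q: False}
  {q: True, b: False, d: False, i: False}
  {i: True, q: True, b: False, d: False}
  {b: True, q: True, i: False, d: False}
  {i: True, b: True, q: True, d: False}
  {d: True, q: True, b: False, i: False}
  {i: True, d: True, q: True, b: False}
  {b: True, d: True, q: True, i: False}


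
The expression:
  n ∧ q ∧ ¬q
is never true.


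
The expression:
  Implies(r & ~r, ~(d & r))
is always true.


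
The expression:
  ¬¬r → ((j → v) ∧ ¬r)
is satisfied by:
  {r: False}


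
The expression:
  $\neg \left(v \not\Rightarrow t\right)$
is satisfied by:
  {t: True, v: False}
  {v: False, t: False}
  {v: True, t: True}


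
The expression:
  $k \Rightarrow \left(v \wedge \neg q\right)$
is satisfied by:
  {v: True, k: False, q: False}
  {v: False, k: False, q: False}
  {q: True, v: True, k: False}
  {q: True, v: False, k: False}
  {k: True, v: True, q: False}


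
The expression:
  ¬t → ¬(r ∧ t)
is always true.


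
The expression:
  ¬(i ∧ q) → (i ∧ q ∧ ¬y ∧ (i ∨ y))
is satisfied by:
  {i: True, q: True}


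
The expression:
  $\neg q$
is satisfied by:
  {q: False}


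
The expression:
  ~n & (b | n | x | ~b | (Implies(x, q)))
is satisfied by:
  {n: False}


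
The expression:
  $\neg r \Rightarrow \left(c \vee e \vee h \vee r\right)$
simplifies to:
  $c \vee e \vee h \vee r$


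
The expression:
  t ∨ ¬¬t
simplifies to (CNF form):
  t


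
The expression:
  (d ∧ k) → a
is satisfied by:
  {a: True, k: False, d: False}
  {k: False, d: False, a: False}
  {a: True, d: True, k: False}
  {d: True, k: False, a: False}
  {a: True, k: True, d: False}
  {k: True, a: False, d: False}
  {a: True, d: True, k: True}


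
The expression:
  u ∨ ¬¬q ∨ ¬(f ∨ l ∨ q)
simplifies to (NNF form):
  q ∨ u ∨ (¬f ∧ ¬l)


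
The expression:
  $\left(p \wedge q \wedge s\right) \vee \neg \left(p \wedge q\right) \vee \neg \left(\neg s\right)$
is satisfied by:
  {s: True, p: False, q: False}
  {p: False, q: False, s: False}
  {q: True, s: True, p: False}
  {q: True, p: False, s: False}
  {s: True, p: True, q: False}
  {p: True, s: False, q: False}
  {q: True, p: True, s: True}


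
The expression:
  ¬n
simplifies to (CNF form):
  ¬n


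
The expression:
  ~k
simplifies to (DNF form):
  ~k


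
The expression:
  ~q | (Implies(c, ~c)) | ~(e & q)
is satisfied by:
  {c: False, q: False, e: False}
  {e: True, c: False, q: False}
  {q: True, c: False, e: False}
  {e: True, q: True, c: False}
  {c: True, e: False, q: False}
  {e: True, c: True, q: False}
  {q: True, c: True, e: False}


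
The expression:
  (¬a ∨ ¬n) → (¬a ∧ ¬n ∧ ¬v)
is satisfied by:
  {a: True, n: True, v: False}
  {a: True, v: True, n: True}
  {v: False, n: False, a: False}


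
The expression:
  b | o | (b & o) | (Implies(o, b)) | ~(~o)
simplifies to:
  True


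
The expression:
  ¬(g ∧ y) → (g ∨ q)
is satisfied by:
  {q: True, g: True}
  {q: True, g: False}
  {g: True, q: False}


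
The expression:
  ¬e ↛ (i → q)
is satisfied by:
  {i: True, q: False, e: False}


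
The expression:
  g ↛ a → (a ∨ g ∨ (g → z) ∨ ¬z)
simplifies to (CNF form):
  True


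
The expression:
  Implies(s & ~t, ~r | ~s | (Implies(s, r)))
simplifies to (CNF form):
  True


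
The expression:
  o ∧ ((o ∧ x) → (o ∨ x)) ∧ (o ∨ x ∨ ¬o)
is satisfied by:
  {o: True}


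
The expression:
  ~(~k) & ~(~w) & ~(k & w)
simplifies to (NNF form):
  False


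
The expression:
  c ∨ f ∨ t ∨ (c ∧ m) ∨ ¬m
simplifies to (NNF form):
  c ∨ f ∨ t ∨ ¬m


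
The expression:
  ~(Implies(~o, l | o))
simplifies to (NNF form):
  ~l & ~o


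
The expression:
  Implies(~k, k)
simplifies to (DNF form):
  k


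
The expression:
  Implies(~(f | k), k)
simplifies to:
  f | k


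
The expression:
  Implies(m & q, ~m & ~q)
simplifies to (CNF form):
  ~m | ~q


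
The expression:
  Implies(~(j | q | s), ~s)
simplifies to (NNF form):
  True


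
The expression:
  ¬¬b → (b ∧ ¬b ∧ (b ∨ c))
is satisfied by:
  {b: False}


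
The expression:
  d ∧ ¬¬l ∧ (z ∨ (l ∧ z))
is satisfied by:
  {z: True, d: True, l: True}


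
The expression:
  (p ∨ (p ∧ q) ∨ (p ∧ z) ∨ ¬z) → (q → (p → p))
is always true.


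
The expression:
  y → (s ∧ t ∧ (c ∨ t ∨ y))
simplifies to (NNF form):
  (s ∧ t) ∨ ¬y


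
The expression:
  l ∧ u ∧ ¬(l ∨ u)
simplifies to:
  False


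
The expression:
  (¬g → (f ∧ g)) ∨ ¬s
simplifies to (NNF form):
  g ∨ ¬s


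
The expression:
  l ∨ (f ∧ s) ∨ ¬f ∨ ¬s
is always true.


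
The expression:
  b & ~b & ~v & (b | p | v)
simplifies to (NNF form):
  False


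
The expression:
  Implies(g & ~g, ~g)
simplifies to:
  True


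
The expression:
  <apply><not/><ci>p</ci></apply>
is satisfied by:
  {p: False}


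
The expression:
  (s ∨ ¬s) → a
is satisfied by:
  {a: True}


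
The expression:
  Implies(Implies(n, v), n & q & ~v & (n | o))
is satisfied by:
  {n: True, v: False}


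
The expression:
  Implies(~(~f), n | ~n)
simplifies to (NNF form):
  True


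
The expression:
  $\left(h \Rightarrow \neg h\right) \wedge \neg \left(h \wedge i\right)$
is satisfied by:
  {h: False}


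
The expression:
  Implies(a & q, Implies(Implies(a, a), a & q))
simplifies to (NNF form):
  True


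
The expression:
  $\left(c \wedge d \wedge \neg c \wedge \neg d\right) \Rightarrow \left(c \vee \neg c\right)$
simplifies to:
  $\text{True}$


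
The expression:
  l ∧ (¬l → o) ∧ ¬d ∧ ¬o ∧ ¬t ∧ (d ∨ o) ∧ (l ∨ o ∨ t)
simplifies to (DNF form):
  False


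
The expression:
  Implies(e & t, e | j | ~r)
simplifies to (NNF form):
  True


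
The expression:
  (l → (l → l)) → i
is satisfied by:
  {i: True}


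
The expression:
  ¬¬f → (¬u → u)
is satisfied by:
  {u: True, f: False}
  {f: False, u: False}
  {f: True, u: True}


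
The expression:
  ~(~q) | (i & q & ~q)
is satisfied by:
  {q: True}


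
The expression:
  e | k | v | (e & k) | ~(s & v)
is always true.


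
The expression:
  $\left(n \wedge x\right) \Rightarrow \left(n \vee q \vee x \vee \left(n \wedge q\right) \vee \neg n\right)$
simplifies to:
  $\text{True}$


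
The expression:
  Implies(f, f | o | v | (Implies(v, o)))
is always true.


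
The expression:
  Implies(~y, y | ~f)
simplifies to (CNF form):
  y | ~f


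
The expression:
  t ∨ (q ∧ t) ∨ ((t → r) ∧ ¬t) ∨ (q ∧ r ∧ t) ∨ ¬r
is always true.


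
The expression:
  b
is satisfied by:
  {b: True}


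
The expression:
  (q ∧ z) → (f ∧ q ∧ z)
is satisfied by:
  {f: True, q: False, z: False}
  {f: False, q: False, z: False}
  {z: True, f: True, q: False}
  {z: True, f: False, q: False}
  {q: True, f: True, z: False}
  {q: True, f: False, z: False}
  {q: True, z: True, f: True}


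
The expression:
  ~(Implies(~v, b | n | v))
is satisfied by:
  {n: False, v: False, b: False}


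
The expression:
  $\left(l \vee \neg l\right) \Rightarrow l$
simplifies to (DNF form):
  $l$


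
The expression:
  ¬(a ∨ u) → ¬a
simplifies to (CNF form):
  True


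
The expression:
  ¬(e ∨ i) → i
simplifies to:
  e ∨ i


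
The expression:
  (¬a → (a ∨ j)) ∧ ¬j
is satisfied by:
  {a: True, j: False}


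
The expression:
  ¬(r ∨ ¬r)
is never true.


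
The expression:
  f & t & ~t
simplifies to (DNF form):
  False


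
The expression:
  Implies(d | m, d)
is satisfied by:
  {d: True, m: False}
  {m: False, d: False}
  {m: True, d: True}


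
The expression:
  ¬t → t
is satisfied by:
  {t: True}


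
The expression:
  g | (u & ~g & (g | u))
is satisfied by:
  {g: True, u: True}
  {g: True, u: False}
  {u: True, g: False}


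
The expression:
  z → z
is always true.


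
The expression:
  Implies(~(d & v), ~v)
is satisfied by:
  {d: True, v: False}
  {v: False, d: False}
  {v: True, d: True}


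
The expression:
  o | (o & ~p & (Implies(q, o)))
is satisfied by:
  {o: True}


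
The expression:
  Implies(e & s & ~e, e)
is always true.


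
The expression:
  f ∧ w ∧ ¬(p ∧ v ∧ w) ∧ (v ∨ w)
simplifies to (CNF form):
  f ∧ w ∧ (¬p ∨ ¬v)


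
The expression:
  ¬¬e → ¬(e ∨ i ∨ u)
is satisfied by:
  {e: False}


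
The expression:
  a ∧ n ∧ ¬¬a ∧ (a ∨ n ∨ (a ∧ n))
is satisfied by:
  {a: True, n: True}


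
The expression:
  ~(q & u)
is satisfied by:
  {u: False, q: False}
  {q: True, u: False}
  {u: True, q: False}


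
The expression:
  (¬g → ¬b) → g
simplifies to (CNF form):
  b ∨ g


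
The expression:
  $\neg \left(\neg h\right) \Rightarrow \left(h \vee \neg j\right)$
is always true.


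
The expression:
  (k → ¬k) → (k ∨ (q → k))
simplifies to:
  k ∨ ¬q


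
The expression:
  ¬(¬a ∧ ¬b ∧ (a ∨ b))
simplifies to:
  True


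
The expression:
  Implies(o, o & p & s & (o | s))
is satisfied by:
  {p: True, s: True, o: False}
  {p: True, s: False, o: False}
  {s: True, p: False, o: False}
  {p: False, s: False, o: False}
  {o: True, p: True, s: True}


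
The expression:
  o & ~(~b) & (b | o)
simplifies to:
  b & o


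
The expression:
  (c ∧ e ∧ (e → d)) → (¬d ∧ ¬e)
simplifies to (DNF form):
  ¬c ∨ ¬d ∨ ¬e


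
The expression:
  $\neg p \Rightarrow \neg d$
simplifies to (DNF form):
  $p \vee \neg d$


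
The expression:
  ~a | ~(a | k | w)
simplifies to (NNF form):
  ~a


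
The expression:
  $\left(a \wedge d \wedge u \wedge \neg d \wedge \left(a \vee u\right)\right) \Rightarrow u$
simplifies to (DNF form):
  $\text{True}$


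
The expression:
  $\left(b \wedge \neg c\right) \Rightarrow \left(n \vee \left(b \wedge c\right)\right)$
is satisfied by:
  {n: True, c: True, b: False}
  {n: True, c: False, b: False}
  {c: True, n: False, b: False}
  {n: False, c: False, b: False}
  {n: True, b: True, c: True}
  {n: True, b: True, c: False}
  {b: True, c: True, n: False}


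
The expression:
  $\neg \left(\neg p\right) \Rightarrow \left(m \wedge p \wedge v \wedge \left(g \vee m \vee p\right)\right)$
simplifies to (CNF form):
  $\left(m \vee \neg p\right) \wedge \left(v \vee \neg p\right)$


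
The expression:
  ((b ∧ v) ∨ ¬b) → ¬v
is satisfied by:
  {v: False}


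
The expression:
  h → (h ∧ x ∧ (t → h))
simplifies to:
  x ∨ ¬h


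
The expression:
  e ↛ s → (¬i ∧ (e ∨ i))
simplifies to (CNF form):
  s ∨ ¬e ∨ ¬i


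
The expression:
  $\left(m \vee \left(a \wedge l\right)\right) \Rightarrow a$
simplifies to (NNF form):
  $a \vee \neg m$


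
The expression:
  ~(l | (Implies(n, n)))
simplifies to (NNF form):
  False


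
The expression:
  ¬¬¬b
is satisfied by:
  {b: False}


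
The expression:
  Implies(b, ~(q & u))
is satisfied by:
  {u: False, q: False, b: False}
  {b: True, u: False, q: False}
  {q: True, u: False, b: False}
  {b: True, q: True, u: False}
  {u: True, b: False, q: False}
  {b: True, u: True, q: False}
  {q: True, u: True, b: False}


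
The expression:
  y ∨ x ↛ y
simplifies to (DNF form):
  x ∨ y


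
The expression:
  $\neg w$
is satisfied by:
  {w: False}


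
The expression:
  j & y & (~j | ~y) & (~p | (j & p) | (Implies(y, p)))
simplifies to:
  False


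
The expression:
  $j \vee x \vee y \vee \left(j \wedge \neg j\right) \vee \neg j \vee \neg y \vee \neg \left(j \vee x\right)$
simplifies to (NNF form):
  $\text{True}$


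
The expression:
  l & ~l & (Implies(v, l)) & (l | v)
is never true.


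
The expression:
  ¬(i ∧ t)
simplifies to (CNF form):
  ¬i ∨ ¬t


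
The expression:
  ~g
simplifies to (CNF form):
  ~g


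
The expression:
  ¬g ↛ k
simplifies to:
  k ∨ ¬g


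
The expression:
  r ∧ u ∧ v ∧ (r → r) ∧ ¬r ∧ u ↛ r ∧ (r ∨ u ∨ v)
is never true.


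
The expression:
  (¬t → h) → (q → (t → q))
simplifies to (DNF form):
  True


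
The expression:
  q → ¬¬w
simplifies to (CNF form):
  w ∨ ¬q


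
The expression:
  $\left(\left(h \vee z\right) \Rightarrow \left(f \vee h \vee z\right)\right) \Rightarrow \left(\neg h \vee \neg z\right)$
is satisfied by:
  {h: False, z: False}
  {z: True, h: False}
  {h: True, z: False}


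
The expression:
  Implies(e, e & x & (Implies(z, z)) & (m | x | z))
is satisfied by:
  {x: True, e: False}
  {e: False, x: False}
  {e: True, x: True}


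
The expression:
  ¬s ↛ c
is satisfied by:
  {c: False, s: False}


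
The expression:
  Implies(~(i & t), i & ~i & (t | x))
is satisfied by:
  {t: True, i: True}
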